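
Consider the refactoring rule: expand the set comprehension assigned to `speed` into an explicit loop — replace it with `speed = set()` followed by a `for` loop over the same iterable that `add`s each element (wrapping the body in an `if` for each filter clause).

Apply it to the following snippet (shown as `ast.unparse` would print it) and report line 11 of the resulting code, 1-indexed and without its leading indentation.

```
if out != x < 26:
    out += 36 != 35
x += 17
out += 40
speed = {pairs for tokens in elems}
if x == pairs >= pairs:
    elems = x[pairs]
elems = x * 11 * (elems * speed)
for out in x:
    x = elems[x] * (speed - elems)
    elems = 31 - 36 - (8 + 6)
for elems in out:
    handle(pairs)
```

for out in x:

Transformed code:
if out != x < 26:
    out += 36 != 35
x += 17
out += 40
speed = set()
for tokens in elems:
    speed.add(pairs)
if x == pairs >= pairs:
    elems = x[pairs]
elems = x * 11 * (elems * speed)
for out in x:
    x = elems[x] * (speed - elems)
    elems = 31 - 36 - (8 + 6)
for elems in out:
    handle(pairs)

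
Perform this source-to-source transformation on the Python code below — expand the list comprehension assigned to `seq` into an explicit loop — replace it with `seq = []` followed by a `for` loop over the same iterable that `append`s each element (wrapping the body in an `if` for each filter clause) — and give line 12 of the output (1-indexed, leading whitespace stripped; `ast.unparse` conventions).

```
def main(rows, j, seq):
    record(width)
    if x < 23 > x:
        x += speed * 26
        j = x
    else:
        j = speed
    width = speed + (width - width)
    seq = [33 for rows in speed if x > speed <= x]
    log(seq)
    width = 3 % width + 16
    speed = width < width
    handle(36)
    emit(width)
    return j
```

seq.append(33)

Transformed code:
def main(rows, j, seq):
    record(width)
    if x < 23 > x:
        x += speed * 26
        j = x
    else:
        j = speed
    width = speed + (width - width)
    seq = []
    for rows in speed:
        if x > speed <= x:
            seq.append(33)
    log(seq)
    width = 3 % width + 16
    speed = width < width
    handle(36)
    emit(width)
    return j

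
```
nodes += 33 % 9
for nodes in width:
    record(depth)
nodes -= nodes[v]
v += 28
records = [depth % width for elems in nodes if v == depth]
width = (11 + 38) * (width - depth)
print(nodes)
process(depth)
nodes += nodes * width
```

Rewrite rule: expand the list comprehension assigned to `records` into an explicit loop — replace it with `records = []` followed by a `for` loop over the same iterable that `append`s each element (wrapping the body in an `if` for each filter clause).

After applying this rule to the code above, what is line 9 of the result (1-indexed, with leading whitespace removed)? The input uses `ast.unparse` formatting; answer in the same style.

Transformed code:
nodes += 33 % 9
for nodes in width:
    record(depth)
nodes -= nodes[v]
v += 28
records = []
for elems in nodes:
    if v == depth:
        records.append(depth % width)
width = (11 + 38) * (width - depth)
print(nodes)
process(depth)
nodes += nodes * width

records.append(depth % width)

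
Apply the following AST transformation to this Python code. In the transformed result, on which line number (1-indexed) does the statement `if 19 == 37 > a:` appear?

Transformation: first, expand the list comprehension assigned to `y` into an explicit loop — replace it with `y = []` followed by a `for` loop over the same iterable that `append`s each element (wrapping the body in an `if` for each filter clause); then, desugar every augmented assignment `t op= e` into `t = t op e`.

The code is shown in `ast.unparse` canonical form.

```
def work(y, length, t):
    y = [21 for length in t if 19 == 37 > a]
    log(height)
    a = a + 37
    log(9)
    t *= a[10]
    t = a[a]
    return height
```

4

Transformed code:
def work(y, length, t):
    y = []
    for length in t:
        if 19 == 37 > a:
            y.append(21)
    log(height)
    a = a + 37
    log(9)
    t = t * a[10]
    t = a[a]
    return height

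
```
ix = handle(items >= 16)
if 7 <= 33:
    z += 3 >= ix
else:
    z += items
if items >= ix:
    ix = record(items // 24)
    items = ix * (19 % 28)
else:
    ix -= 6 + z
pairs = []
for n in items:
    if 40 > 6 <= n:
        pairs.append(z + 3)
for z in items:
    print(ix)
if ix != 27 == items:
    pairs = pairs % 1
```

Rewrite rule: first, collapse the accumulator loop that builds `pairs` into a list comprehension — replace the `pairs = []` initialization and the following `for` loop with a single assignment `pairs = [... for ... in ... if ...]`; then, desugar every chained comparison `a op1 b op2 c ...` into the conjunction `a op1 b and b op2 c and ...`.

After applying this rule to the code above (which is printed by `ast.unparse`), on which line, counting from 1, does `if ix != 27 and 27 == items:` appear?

14

Transformed code:
ix = handle(items >= 16)
if 7 <= 33:
    z += 3 >= ix
else:
    z += items
if items >= ix:
    ix = record(items // 24)
    items = ix * (19 % 28)
else:
    ix -= 6 + z
pairs = [z + 3 for n in items if 40 > 6 and 6 <= n]
for z in items:
    print(ix)
if ix != 27 and 27 == items:
    pairs = pairs % 1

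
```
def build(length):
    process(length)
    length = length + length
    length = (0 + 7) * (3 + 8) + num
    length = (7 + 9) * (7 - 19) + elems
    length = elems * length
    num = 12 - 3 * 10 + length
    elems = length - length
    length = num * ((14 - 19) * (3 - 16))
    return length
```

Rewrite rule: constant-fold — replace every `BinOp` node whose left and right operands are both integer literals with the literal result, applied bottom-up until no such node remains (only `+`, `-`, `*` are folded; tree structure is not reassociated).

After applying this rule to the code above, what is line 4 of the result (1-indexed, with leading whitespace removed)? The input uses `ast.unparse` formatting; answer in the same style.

Transformed code:
def build(length):
    process(length)
    length = length + length
    length = 77 + num
    length = -192 + elems
    length = elems * length
    num = -18 + length
    elems = length - length
    length = num * 65
    return length

length = 77 + num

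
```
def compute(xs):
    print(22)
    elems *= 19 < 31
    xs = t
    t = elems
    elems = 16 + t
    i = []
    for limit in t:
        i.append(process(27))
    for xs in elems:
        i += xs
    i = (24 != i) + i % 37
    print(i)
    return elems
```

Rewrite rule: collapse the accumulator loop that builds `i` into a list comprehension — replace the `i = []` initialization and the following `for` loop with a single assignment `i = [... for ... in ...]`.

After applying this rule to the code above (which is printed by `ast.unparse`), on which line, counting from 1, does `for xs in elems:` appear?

8

Transformed code:
def compute(xs):
    print(22)
    elems *= 19 < 31
    xs = t
    t = elems
    elems = 16 + t
    i = [process(27) for limit in t]
    for xs in elems:
        i += xs
    i = (24 != i) + i % 37
    print(i)
    return elems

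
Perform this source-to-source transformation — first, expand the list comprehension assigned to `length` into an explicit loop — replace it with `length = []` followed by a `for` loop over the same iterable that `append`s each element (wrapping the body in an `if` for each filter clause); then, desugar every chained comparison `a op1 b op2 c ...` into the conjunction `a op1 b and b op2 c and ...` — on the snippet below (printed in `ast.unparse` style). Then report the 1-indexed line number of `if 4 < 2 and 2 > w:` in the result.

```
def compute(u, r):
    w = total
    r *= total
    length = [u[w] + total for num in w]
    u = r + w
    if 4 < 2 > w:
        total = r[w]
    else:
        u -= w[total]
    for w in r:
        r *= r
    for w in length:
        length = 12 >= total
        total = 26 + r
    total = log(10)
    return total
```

Transformed code:
def compute(u, r):
    w = total
    r *= total
    length = []
    for num in w:
        length.append(u[w] + total)
    u = r + w
    if 4 < 2 and 2 > w:
        total = r[w]
    else:
        u -= w[total]
    for w in r:
        r *= r
    for w in length:
        length = 12 >= total
        total = 26 + r
    total = log(10)
    return total

8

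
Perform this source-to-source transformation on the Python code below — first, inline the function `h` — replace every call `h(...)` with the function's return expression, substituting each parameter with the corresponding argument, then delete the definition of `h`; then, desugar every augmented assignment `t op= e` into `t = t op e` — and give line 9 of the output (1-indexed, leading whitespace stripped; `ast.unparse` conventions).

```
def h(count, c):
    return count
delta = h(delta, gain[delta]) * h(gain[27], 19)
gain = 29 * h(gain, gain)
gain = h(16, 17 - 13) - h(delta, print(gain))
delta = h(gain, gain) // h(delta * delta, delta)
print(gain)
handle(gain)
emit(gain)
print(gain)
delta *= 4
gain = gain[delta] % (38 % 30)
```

delta = delta * 4

Transformed code:
delta = delta * gain[27]
gain = 29 * gain
gain = 16 - delta
delta = gain // (delta * delta)
print(gain)
handle(gain)
emit(gain)
print(gain)
delta = delta * 4
gain = gain[delta] % (38 % 30)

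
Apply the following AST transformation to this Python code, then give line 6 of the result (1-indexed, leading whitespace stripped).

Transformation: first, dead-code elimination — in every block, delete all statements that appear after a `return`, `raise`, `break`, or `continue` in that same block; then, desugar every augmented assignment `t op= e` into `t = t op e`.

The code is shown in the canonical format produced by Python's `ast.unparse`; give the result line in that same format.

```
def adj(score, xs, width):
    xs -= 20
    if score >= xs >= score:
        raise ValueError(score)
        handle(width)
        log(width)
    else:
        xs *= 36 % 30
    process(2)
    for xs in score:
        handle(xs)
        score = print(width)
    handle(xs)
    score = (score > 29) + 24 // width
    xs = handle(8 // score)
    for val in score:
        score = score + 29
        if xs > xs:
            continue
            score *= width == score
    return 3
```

Transformed code:
def adj(score, xs, width):
    xs = xs - 20
    if score >= xs >= score:
        raise ValueError(score)
    else:
        xs = xs * (36 % 30)
    process(2)
    for xs in score:
        handle(xs)
        score = print(width)
    handle(xs)
    score = (score > 29) + 24 // width
    xs = handle(8 // score)
    for val in score:
        score = score + 29
        if xs > xs:
            continue
    return 3

xs = xs * (36 % 30)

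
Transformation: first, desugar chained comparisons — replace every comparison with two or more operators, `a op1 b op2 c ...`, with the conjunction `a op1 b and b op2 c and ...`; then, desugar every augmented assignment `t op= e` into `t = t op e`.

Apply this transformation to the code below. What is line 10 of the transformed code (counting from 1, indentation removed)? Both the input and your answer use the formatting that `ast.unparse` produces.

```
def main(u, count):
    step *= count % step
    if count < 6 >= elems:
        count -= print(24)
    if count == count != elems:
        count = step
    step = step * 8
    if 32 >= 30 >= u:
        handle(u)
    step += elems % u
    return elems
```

Transformed code:
def main(u, count):
    step = step * (count % step)
    if count < 6 and 6 >= elems:
        count = count - print(24)
    if count == count and count != elems:
        count = step
    step = step * 8
    if 32 >= 30 and 30 >= u:
        handle(u)
    step = step + elems % u
    return elems

step = step + elems % u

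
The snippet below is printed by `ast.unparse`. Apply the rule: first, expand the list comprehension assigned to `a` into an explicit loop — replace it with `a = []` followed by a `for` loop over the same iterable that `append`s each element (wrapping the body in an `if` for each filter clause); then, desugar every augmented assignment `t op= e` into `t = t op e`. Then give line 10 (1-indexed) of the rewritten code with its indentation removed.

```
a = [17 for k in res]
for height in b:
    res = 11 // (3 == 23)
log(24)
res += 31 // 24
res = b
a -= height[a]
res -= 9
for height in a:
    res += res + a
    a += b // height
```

res = res - 9

Transformed code:
a = []
for k in res:
    a.append(17)
for height in b:
    res = 11 // (3 == 23)
log(24)
res = res + 31 // 24
res = b
a = a - height[a]
res = res - 9
for height in a:
    res = res + (res + a)
    a = a + b // height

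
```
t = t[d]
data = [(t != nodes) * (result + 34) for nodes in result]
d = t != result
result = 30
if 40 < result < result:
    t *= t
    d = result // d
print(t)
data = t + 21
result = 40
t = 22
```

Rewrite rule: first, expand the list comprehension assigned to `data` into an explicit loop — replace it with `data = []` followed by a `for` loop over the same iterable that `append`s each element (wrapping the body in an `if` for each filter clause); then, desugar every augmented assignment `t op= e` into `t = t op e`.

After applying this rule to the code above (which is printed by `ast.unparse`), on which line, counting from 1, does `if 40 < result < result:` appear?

7

Transformed code:
t = t[d]
data = []
for nodes in result:
    data.append((t != nodes) * (result + 34))
d = t != result
result = 30
if 40 < result < result:
    t = t * t
    d = result // d
print(t)
data = t + 21
result = 40
t = 22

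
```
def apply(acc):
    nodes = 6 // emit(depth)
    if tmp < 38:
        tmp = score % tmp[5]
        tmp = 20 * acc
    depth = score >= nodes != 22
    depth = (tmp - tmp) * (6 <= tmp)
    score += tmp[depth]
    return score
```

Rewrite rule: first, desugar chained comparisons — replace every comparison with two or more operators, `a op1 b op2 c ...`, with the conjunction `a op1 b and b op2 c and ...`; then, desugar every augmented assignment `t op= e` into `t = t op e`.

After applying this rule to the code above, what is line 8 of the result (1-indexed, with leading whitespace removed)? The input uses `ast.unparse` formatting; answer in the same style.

Transformed code:
def apply(acc):
    nodes = 6 // emit(depth)
    if tmp < 38:
        tmp = score % tmp[5]
        tmp = 20 * acc
    depth = score >= nodes and nodes != 22
    depth = (tmp - tmp) * (6 <= tmp)
    score = score + tmp[depth]
    return score

score = score + tmp[depth]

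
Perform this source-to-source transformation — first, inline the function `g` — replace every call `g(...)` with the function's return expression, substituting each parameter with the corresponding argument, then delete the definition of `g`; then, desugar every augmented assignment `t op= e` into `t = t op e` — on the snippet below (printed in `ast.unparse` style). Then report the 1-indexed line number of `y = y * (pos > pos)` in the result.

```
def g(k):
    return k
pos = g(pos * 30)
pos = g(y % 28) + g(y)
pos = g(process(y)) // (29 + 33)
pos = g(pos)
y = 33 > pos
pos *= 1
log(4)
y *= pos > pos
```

Transformed code:
pos = pos * 30
pos = y % 28 + y
pos = process(y) // (29 + 33)
pos = pos
y = 33 > pos
pos = pos * 1
log(4)
y = y * (pos > pos)

8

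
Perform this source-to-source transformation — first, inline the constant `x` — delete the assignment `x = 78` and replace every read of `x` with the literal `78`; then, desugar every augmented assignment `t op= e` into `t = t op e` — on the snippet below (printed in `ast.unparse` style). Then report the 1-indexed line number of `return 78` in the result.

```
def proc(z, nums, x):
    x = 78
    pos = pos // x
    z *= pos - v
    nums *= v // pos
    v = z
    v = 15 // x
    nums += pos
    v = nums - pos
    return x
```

Transformed code:
def proc(z, nums, x):
    pos = pos // 78
    z = z * (pos - v)
    nums = nums * (v // pos)
    v = z
    v = 15 // 78
    nums = nums + pos
    v = nums - pos
    return 78

9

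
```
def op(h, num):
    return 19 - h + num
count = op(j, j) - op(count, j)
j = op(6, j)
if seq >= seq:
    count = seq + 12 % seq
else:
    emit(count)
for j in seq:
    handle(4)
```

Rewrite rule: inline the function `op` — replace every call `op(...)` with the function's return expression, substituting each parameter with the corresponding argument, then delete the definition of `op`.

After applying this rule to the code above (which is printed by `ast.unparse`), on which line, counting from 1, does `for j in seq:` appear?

Transformed code:
count = 19 - j + j - (19 - count + j)
j = 19 - 6 + j
if seq >= seq:
    count = seq + 12 % seq
else:
    emit(count)
for j in seq:
    handle(4)

7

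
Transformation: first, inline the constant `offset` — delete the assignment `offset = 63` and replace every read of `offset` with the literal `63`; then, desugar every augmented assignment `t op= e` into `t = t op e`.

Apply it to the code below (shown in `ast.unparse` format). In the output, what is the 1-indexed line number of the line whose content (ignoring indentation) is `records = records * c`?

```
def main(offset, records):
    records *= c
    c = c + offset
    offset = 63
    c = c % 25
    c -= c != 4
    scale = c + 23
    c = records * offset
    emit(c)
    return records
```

2

Transformed code:
def main(offset, records):
    records = records * c
    c = c + 63
    c = c % 25
    c = c - (c != 4)
    scale = c + 23
    c = records * 63
    emit(c)
    return records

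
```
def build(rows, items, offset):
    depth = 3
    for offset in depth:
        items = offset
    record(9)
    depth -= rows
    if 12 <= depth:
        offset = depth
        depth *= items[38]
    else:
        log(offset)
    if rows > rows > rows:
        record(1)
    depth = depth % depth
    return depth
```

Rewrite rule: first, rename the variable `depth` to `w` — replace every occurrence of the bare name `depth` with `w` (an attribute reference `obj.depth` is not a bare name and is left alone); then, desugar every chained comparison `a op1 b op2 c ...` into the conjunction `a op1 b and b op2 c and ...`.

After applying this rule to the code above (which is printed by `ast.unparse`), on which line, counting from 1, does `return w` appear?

Transformed code:
def build(rows, items, offset):
    w = 3
    for offset in w:
        items = offset
    record(9)
    w -= rows
    if 12 <= w:
        offset = w
        w *= items[38]
    else:
        log(offset)
    if rows > rows and rows > rows:
        record(1)
    w = w % w
    return w

15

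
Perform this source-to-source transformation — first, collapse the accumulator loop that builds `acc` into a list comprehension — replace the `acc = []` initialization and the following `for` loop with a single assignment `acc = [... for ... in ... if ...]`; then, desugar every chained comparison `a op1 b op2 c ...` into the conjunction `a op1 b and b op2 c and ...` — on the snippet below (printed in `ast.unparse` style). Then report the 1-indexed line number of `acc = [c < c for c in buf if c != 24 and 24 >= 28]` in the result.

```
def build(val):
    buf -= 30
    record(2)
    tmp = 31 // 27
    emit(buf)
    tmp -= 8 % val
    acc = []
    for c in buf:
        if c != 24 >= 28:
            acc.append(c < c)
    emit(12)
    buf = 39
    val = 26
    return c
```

Transformed code:
def build(val):
    buf -= 30
    record(2)
    tmp = 31 // 27
    emit(buf)
    tmp -= 8 % val
    acc = [c < c for c in buf if c != 24 and 24 >= 28]
    emit(12)
    buf = 39
    val = 26
    return c

7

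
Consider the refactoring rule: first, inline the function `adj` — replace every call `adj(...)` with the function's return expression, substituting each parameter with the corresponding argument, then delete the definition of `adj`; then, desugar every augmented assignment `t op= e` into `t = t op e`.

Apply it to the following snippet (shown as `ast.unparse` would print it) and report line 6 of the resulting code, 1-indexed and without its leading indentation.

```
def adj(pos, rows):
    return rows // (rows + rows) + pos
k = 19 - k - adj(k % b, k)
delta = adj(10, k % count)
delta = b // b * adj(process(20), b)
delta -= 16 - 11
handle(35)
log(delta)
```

log(delta)

Transformed code:
k = 19 - k - (k // (k + k) + k % b)
delta = k % count // (k % count + k % count) + 10
delta = b // b * (b // (b + b) + process(20))
delta = delta - (16 - 11)
handle(35)
log(delta)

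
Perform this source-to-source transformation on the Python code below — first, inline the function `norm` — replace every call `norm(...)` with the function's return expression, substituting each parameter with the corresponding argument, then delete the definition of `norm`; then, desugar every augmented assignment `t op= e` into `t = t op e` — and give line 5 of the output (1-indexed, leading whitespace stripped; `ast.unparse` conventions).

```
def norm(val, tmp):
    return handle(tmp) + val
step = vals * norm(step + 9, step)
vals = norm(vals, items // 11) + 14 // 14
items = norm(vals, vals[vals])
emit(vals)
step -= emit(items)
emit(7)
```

Transformed code:
step = vals * (handle(step) + (step + 9))
vals = handle(items // 11) + vals + 14 // 14
items = handle(vals[vals]) + vals
emit(vals)
step = step - emit(items)
emit(7)

step = step - emit(items)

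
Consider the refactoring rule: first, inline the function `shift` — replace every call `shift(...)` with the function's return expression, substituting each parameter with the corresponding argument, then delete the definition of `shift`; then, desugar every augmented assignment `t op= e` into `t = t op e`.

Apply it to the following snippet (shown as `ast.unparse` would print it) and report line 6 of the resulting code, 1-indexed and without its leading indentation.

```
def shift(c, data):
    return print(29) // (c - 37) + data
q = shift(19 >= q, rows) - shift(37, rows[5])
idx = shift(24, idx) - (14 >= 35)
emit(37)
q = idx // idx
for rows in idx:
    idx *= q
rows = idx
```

Transformed code:
q = print(29) // ((19 >= q) - 37) + rows - (print(29) // (37 - 37) + rows[5])
idx = print(29) // (24 - 37) + idx - (14 >= 35)
emit(37)
q = idx // idx
for rows in idx:
    idx = idx * q
rows = idx

idx = idx * q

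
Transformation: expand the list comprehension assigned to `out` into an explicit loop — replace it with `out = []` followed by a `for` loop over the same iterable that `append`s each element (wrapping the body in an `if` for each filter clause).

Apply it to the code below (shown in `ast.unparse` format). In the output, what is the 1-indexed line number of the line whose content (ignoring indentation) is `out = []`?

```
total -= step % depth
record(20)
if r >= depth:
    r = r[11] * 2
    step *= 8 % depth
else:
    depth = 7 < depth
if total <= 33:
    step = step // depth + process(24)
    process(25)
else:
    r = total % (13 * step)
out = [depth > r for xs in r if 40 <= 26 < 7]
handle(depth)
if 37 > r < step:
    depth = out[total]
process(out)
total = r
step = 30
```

13

Transformed code:
total -= step % depth
record(20)
if r >= depth:
    r = r[11] * 2
    step *= 8 % depth
else:
    depth = 7 < depth
if total <= 33:
    step = step // depth + process(24)
    process(25)
else:
    r = total % (13 * step)
out = []
for xs in r:
    if 40 <= 26 < 7:
        out.append(depth > r)
handle(depth)
if 37 > r < step:
    depth = out[total]
process(out)
total = r
step = 30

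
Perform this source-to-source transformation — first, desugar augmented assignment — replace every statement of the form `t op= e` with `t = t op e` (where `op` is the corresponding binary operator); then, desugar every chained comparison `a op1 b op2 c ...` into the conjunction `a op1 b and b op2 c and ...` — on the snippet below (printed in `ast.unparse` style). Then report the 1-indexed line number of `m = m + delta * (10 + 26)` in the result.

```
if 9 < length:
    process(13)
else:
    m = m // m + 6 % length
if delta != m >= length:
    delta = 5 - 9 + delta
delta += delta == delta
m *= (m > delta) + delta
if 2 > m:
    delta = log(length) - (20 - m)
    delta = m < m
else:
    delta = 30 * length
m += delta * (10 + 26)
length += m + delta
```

14

Transformed code:
if 9 < length:
    process(13)
else:
    m = m // m + 6 % length
if delta != m and m >= length:
    delta = 5 - 9 + delta
delta = delta + (delta == delta)
m = m * ((m > delta) + delta)
if 2 > m:
    delta = log(length) - (20 - m)
    delta = m < m
else:
    delta = 30 * length
m = m + delta * (10 + 26)
length = length + (m + delta)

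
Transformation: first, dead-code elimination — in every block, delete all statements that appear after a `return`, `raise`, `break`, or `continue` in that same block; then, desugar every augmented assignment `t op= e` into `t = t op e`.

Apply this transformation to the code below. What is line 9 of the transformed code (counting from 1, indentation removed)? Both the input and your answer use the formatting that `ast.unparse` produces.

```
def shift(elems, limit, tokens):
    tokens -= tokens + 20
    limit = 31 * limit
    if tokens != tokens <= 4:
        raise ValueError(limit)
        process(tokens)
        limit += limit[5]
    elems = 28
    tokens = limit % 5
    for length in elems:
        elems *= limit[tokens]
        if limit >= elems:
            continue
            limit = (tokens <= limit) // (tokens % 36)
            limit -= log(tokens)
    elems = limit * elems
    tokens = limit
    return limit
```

elems = elems * limit[tokens]

Transformed code:
def shift(elems, limit, tokens):
    tokens = tokens - (tokens + 20)
    limit = 31 * limit
    if tokens != tokens <= 4:
        raise ValueError(limit)
    elems = 28
    tokens = limit % 5
    for length in elems:
        elems = elems * limit[tokens]
        if limit >= elems:
            continue
    elems = limit * elems
    tokens = limit
    return limit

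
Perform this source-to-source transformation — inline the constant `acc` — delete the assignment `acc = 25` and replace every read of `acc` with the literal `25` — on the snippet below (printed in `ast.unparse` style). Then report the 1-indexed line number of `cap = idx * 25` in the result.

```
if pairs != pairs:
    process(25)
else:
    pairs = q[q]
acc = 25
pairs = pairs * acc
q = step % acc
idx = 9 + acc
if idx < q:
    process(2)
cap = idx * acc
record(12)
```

10

Transformed code:
if pairs != pairs:
    process(25)
else:
    pairs = q[q]
pairs = pairs * 25
q = step % 25
idx = 9 + 25
if idx < q:
    process(2)
cap = idx * 25
record(12)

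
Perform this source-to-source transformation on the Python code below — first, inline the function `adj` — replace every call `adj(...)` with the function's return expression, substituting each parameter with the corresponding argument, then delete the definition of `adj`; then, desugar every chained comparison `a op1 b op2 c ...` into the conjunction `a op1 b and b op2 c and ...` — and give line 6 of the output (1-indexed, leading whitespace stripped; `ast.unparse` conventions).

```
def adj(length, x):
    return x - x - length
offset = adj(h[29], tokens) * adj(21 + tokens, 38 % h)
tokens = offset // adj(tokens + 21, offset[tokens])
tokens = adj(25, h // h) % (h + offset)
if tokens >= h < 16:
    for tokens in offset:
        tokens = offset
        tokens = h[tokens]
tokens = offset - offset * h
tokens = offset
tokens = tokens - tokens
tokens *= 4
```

Transformed code:
offset = (tokens - tokens - h[29]) * (38 % h - 38 % h - (21 + tokens))
tokens = offset // (offset[tokens] - offset[tokens] - (tokens + 21))
tokens = (h // h - h // h - 25) % (h + offset)
if tokens >= h and h < 16:
    for tokens in offset:
        tokens = offset
        tokens = h[tokens]
tokens = offset - offset * h
tokens = offset
tokens = tokens - tokens
tokens *= 4

tokens = offset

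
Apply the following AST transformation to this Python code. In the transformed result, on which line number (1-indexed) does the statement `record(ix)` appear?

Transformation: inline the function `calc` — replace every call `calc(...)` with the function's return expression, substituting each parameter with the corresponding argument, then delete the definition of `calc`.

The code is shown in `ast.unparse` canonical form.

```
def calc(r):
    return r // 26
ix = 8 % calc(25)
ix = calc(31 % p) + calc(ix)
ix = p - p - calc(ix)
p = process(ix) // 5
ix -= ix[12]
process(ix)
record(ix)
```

Transformed code:
ix = 8 % (25 // 26)
ix = 31 % p // 26 + ix // 26
ix = p - p - ix // 26
p = process(ix) // 5
ix -= ix[12]
process(ix)
record(ix)

7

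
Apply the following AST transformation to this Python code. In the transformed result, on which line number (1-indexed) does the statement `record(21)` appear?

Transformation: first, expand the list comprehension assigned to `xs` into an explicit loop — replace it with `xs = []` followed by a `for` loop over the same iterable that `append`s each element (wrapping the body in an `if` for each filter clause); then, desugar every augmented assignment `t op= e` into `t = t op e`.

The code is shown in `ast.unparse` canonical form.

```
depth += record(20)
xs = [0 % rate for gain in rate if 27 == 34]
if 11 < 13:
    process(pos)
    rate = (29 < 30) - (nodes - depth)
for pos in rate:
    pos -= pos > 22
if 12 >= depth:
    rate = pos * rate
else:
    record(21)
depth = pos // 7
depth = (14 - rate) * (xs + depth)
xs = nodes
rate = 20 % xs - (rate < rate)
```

14

Transformed code:
depth = depth + record(20)
xs = []
for gain in rate:
    if 27 == 34:
        xs.append(0 % rate)
if 11 < 13:
    process(pos)
    rate = (29 < 30) - (nodes - depth)
for pos in rate:
    pos = pos - (pos > 22)
if 12 >= depth:
    rate = pos * rate
else:
    record(21)
depth = pos // 7
depth = (14 - rate) * (xs + depth)
xs = nodes
rate = 20 % xs - (rate < rate)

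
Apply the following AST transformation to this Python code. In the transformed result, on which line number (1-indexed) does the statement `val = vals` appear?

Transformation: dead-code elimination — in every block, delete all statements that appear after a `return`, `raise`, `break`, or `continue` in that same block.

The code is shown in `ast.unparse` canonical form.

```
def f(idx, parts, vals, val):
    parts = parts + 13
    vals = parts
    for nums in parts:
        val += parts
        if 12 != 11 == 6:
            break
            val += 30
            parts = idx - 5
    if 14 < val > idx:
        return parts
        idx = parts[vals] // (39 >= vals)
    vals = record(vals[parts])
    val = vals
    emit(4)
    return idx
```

Transformed code:
def f(idx, parts, vals, val):
    parts = parts + 13
    vals = parts
    for nums in parts:
        val += parts
        if 12 != 11 == 6:
            break
    if 14 < val > idx:
        return parts
    vals = record(vals[parts])
    val = vals
    emit(4)
    return idx

11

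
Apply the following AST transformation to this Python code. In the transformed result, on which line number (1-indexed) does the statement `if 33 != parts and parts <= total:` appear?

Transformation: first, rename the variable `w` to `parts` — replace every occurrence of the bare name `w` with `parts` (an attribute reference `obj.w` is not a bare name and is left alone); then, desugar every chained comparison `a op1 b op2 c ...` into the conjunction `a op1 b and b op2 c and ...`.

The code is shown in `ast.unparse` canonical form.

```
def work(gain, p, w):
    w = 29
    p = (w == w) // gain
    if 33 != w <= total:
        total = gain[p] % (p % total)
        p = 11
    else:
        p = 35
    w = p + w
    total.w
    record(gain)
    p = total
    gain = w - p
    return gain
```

Transformed code:
def work(gain, p, parts):
    parts = 29
    p = (parts == parts) // gain
    if 33 != parts and parts <= total:
        total = gain[p] % (p % total)
        p = 11
    else:
        p = 35
    parts = p + parts
    total.w
    record(gain)
    p = total
    gain = parts - p
    return gain

4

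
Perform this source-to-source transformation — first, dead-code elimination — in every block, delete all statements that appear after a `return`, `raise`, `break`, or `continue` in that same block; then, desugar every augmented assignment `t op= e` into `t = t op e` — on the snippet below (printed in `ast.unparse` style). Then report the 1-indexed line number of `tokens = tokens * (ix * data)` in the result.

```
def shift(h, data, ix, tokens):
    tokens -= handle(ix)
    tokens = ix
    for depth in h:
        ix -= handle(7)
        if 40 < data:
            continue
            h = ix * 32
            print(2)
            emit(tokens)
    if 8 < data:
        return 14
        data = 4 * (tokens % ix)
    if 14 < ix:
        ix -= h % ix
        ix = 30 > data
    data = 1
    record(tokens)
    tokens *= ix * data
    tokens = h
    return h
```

15

Transformed code:
def shift(h, data, ix, tokens):
    tokens = tokens - handle(ix)
    tokens = ix
    for depth in h:
        ix = ix - handle(7)
        if 40 < data:
            continue
    if 8 < data:
        return 14
    if 14 < ix:
        ix = ix - h % ix
        ix = 30 > data
    data = 1
    record(tokens)
    tokens = tokens * (ix * data)
    tokens = h
    return h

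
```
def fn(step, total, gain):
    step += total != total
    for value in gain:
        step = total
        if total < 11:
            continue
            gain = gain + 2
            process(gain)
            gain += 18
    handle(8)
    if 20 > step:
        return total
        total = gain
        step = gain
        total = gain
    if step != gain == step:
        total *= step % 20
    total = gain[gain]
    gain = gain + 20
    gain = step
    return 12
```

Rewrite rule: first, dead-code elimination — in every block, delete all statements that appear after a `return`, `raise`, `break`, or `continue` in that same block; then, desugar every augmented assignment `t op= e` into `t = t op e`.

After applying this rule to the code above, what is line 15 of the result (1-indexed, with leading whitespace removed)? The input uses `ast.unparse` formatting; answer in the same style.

return 12

Transformed code:
def fn(step, total, gain):
    step = step + (total != total)
    for value in gain:
        step = total
        if total < 11:
            continue
    handle(8)
    if 20 > step:
        return total
    if step != gain == step:
        total = total * (step % 20)
    total = gain[gain]
    gain = gain + 20
    gain = step
    return 12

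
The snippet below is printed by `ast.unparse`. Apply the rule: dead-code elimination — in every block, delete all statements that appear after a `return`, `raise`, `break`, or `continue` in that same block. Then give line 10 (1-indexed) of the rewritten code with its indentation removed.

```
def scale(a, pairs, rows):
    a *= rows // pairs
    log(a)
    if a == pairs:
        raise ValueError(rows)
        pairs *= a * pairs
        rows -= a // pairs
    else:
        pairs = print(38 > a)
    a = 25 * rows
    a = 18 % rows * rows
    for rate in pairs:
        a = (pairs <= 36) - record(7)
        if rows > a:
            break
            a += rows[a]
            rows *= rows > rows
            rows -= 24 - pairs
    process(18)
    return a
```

for rate in pairs:

Transformed code:
def scale(a, pairs, rows):
    a *= rows // pairs
    log(a)
    if a == pairs:
        raise ValueError(rows)
    else:
        pairs = print(38 > a)
    a = 25 * rows
    a = 18 % rows * rows
    for rate in pairs:
        a = (pairs <= 36) - record(7)
        if rows > a:
            break
    process(18)
    return a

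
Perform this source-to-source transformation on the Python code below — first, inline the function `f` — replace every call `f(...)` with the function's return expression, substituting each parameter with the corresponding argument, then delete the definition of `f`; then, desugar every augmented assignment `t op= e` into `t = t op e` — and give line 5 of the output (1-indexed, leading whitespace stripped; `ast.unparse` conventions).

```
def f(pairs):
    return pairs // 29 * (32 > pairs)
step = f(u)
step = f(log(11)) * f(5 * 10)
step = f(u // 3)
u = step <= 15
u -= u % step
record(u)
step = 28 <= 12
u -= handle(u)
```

Transformed code:
step = u // 29 * (32 > u)
step = log(11) // 29 * (32 > log(11)) * (5 * 10 // 29 * (32 > 5 * 10))
step = u // 3 // 29 * (32 > u // 3)
u = step <= 15
u = u - u % step
record(u)
step = 28 <= 12
u = u - handle(u)

u = u - u % step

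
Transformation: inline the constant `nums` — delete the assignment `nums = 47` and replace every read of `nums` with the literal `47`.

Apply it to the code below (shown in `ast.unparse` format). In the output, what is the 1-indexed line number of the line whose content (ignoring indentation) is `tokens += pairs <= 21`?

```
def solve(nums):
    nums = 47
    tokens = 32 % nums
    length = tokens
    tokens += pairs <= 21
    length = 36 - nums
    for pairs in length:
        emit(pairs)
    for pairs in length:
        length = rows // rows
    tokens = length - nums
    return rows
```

4

Transformed code:
def solve(nums):
    tokens = 32 % 47
    length = tokens
    tokens += pairs <= 21
    length = 36 - 47
    for pairs in length:
        emit(pairs)
    for pairs in length:
        length = rows // rows
    tokens = length - 47
    return rows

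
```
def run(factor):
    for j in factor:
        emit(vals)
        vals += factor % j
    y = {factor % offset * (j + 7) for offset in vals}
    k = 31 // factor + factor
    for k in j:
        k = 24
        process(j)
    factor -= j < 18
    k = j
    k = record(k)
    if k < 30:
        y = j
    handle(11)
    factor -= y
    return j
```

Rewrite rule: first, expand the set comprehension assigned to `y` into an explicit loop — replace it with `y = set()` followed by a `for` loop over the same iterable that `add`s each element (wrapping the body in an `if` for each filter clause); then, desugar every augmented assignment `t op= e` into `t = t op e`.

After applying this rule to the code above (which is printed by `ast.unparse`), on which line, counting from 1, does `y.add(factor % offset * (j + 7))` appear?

7

Transformed code:
def run(factor):
    for j in factor:
        emit(vals)
        vals = vals + factor % j
    y = set()
    for offset in vals:
        y.add(factor % offset * (j + 7))
    k = 31 // factor + factor
    for k in j:
        k = 24
        process(j)
    factor = factor - (j < 18)
    k = j
    k = record(k)
    if k < 30:
        y = j
    handle(11)
    factor = factor - y
    return j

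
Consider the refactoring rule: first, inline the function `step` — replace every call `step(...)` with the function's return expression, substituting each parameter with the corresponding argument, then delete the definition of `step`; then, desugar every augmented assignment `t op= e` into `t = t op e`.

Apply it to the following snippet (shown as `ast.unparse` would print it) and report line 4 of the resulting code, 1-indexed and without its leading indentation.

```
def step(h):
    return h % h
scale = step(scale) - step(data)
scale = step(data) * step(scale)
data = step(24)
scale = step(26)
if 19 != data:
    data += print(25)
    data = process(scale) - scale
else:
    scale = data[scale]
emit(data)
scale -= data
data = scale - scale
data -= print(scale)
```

Transformed code:
scale = scale % scale - data % data
scale = data % data * (scale % scale)
data = 24 % 24
scale = 26 % 26
if 19 != data:
    data = data + print(25)
    data = process(scale) - scale
else:
    scale = data[scale]
emit(data)
scale = scale - data
data = scale - scale
data = data - print(scale)

scale = 26 % 26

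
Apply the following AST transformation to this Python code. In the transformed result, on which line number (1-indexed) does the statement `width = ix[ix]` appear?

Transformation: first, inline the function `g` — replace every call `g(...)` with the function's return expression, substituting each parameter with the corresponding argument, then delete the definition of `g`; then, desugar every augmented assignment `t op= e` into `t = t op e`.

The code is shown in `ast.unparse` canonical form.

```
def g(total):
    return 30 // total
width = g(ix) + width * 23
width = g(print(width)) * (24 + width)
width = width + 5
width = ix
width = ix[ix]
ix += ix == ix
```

Transformed code:
width = 30 // ix + width * 23
width = 30 // print(width) * (24 + width)
width = width + 5
width = ix
width = ix[ix]
ix = ix + (ix == ix)

5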